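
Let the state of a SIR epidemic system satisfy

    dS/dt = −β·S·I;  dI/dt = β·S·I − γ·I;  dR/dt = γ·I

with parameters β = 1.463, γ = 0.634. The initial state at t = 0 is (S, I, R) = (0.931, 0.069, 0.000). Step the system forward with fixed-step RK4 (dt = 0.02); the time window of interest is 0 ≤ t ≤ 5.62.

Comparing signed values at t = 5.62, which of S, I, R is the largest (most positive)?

t=0.000: state=(0.931, 0.069, 0.000)
step 1 (dt=0.02): k1=(-0.094, 0.050, 0.044), k2=(-0.095, 0.051, 0.044), k3=(-0.095, 0.051, 0.044), k4=(-0.095, 0.051, 0.044); state += dt/6·(k1+2k2+2k3+k4)
t=0.020: state=(0.929, 0.070, 0.001)
t=0.040: state=(0.927, 0.071, 0.002)
t=0.060: state=(0.925, 0.072, 0.003)
continuing one RK4 step at a time; state shown every 10 steps (Δt=0.2):
t=0.200: state=(0.911, 0.080, 0.009)
t=0.400: state=(0.889, 0.091, 0.020)
t=0.600: state=(0.864, 0.104, 0.033)
t=0.800: state=(0.836, 0.117, 0.047)
t=1.000: state=(0.806, 0.131, 0.062)
t=1.200: state=(0.774, 0.146, 0.080)
t=1.400: state=(0.740, 0.160, 0.099)
t=1.600: state=(0.705, 0.175, 0.121)
t=1.800: state=(0.668, 0.188, 0.144)
t=2.000: state=(0.631, 0.200, 0.168)
t=2.200: state=(0.595, 0.211, 0.194)
t=2.400: state=(0.558, 0.220, 0.222)
t=2.600: state=(0.523, 0.227, 0.250)
t=2.800: state=(0.489, 0.232, 0.279)
t=3.000: state=(0.457, 0.235, 0.309)
t=3.200: state=(0.426, 0.235, 0.339)
t=3.400: state=(0.398, 0.234, 0.368)
t=3.600: state=(0.372, 0.230, 0.398)
t=3.800: state=(0.348, 0.225, 0.427)
t=4.000: state=(0.326, 0.219, 0.455)
t=4.200: state=(0.306, 0.212, 0.482)
t=4.400: state=(0.288, 0.203, 0.509)
t=4.600: state=(0.272, 0.195, 0.534)
t=4.800: state=(0.257, 0.185, 0.558)
t=5.000: state=(0.244, 0.175, 0.581)
t=5.200: state=(0.232, 0.166, 0.602)
t=5.400: state=(0.221, 0.156, 0.623)
t=5.600: state=(0.212, 0.146, 0.642)
t=5.620: state=(0.211, 0.145, 0.644)
compare at T: S=0.211, I=0.145, R=0.644

largest component: R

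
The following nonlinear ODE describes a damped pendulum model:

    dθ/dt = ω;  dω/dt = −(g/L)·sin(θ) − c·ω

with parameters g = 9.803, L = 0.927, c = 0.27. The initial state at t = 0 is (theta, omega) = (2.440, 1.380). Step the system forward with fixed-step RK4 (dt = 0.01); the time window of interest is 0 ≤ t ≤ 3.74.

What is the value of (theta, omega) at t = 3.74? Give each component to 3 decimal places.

t=0.000: state=(2.440, 1.380)
step 1 (dt=0.01): k1=(1.380, -7.198), k2=(1.344, -7.132), k3=(1.344, -7.134), k4=(1.309, -7.070); state += dt/6·(k1+2k2+2k3+k4)
t=0.010: state=(2.453, 1.309)
t=0.020: state=(2.466, 1.239)
t=0.030: state=(2.478, 1.170)
continuing one RK4 step at a time; state shown every 20 steps (Δt=0.2):
t=0.200: state=(2.586, 0.134)
t=0.400: state=(2.501, -1.001)
t=0.600: state=(2.168, -2.397)
t=0.800: state=(1.513, -4.205)
t=1.000: state=(0.505, -5.674)
t=1.200: state=(-0.624, -5.235)
t=1.400: state=(-1.479, -3.190)
t=1.600: state=(-1.894, -1.002)
t=1.800: state=(-1.895, 0.980)
t=2.000: state=(-1.502, 2.948)
t=2.200: state=(-0.733, 4.619)
t=2.400: state=(0.248, 4.850)
t=2.600: state=(1.085, 3.313)
t=2.800: state=(1.533, 1.148)
t=3.000: state=(1.549, -0.971)
t=3.200: state=(1.154, -2.929)
t=3.400: state=(0.420, -4.227)
t=3.600: state=(-0.430, -3.978)
t=3.740: state=(-0.919, -2.916)

(theta, omega) = (-0.919, -2.916)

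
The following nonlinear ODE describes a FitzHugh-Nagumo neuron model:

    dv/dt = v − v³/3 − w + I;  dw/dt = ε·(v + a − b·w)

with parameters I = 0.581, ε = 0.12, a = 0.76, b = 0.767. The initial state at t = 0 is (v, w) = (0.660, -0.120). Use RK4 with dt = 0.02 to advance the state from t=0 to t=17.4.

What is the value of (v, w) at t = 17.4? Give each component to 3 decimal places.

(v, w) = (-1.591, 0.252)

t=0.000: state=(0.660, -0.120)
step 1 (dt=0.02): k1=(1.265, 0.181), k2=(1.270, 0.183), k3=(1.270, 0.183), k4=(1.275, 0.184); state += dt/6·(k1+2k2+2k3+k4)
t=0.020: state=(0.685, -0.116)
t=0.040: state=(0.711, -0.113)
t=0.060: state=(0.737, -0.109)
continuing one RK4 step at a time; state shown every 50 steps (Δt=1):
t=1.000: state=(1.716, 0.123)
t=2.000: state=(1.838, 0.408)
t=3.000: state=(1.745, 0.665)
t=4.000: state=(1.630, 0.887)
t=5.000: state=(1.506, 1.076)
t=6.000: state=(1.372, 1.234)
t=7.000: state=(1.220, 1.361)
t=8.000: state=(1.034, 1.458)
t=9.000: state=(0.777, 1.521)
t=10.000: state=(0.327, 1.541)
t=11.000: state=(-0.717, 1.478)
t=12.000: state=(-1.856, 1.274)
t=13.000: state=(-1.943, 1.028)
t=14.000: state=(-1.869, 0.806)
t=15.000: state=(-1.786, 0.613)
t=16.000: state=(-1.705, 0.446)
t=17.000: state=(-1.623, 0.303)
t=17.400: state=(-1.591, 0.252)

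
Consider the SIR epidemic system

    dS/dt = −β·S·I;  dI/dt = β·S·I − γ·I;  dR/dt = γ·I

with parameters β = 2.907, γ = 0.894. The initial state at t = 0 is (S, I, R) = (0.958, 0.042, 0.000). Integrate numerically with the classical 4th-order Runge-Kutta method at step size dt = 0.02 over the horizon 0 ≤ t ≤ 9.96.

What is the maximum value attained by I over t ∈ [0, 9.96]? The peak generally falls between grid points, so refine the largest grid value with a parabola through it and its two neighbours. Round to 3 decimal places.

max I = 0.343

t=0.000: state=(0.958, 0.042, 0.000)
step 1 (dt=0.02): k1=(-0.117, 0.079, 0.038), k2=(-0.119, 0.081, 0.038), k3=(-0.119, 0.081, 0.038), k4=(-0.121, 0.082, 0.039); state += dt/6·(k1+2k2+2k3+k4)
t=0.020: state=(0.956, 0.044, 0.001)
t=0.040: state=(0.953, 0.045, 0.002)
t=0.060: state=(0.951, 0.047, 0.002)
continuing one RK4 step at a time; state shown every 25 steps (Δt=0.5):
t=0.500: state=(0.867, 0.102, 0.031)
t=1.000: state=(0.697, 0.205, 0.098)
t=1.500: state=(0.477, 0.309, 0.214)
t=2.000: state=(0.294, 0.343, 0.363)
t=2.500: state=(0.182, 0.307, 0.510)
t=3.000: state=(0.122, 0.244, 0.634)
t=3.500: state=(0.090, 0.182, 0.729)
t=4.000: state=(0.072, 0.130, 0.798)
t=4.500: state=(0.061, 0.092, 0.847)
t=5.000: state=(0.054, 0.064, 0.882)
t=5.500: state=(0.050, 0.044, 0.906)
t=6.000: state=(0.048, 0.030, 0.922)
t=6.500: state=(0.046, 0.021, 0.933)
t=7.000: state=(0.045, 0.014, 0.941)
t=7.500: state=(0.044, 0.010, 0.946)
t=8.000: state=(0.044, 0.007, 0.950)
t=8.500: state=(0.043, 0.004, 0.952)
t=9.000: state=(0.043, 0.003, 0.954)
t=9.500: state=(0.043, 0.002, 0.955)
t=9.960: state=(0.043, 0.001, 0.956)
largest grid value and its neighbours: I(1.940)=0.34299, I(1.960)=0.34302, I(1.980)=0.34294
parabola through these three points peaks at t≈1.955 with I≈0.34303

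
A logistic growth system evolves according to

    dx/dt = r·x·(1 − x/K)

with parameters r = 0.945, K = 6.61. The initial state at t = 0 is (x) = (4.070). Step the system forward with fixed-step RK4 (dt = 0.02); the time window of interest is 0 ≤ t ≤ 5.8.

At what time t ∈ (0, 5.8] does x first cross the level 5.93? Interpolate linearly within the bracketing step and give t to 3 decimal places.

t = 1.793

t=0.000: state=(4.070)
step 1 (dt=0.02): k1=(1.478), k2=(1.475), k3=(1.475), k4=(1.471); state += dt/6·(k1+2k2+2k3+k4)
t=0.020: state=(4.099)
t=0.040: state=(4.129)
t=0.060: state=(4.158)
continuing one RK4 step at a time; state shown every 10 steps (Δt=0.2):
t=0.200: state=(4.358)
t=0.400: state=(4.630)
t=0.600: state=(4.882)
t=0.800: state=(5.112)
t=1.000: state=(5.320)
t=1.200: state=(5.505)
t=1.400: state=(5.668)
t=1.600: state=(5.811)
t=1.780: state=(5.923)
next step: t=1.800: state=(5.934) — x has crossed 5.93
linear interpolation between t=1.780 (5.92258) and t=1.800 (5.93413) → t≈1.793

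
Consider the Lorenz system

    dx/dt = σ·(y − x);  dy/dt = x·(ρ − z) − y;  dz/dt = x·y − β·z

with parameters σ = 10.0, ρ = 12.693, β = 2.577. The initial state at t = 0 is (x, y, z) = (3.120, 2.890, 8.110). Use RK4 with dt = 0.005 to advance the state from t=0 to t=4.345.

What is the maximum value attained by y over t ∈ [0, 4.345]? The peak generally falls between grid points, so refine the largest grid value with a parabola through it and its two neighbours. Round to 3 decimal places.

max y = 8.431

t=0.000: state=(3.120, 2.890, 8.110)
step 1 (dt=0.005): k1=(-2.300, 11.409, -11.883), k2=(-1.957, 11.447, -11.734), k3=(-1.965, 11.449, -11.732), k4=(-1.629, 11.489, -11.582); state += dt/6·(k1+2k2+2k3+k4)
t=0.005: state=(3.110, 2.947, 8.051)
t=0.010: state=(3.104, 3.005, 7.994)
t=0.015: state=(3.100, 3.063, 7.939)
continuing one RK4 step at a time; state shown every 40 steps (Δt=0.2):
t=0.200: state=(4.475, 5.802, 7.352)
t=0.400: state=(7.392, 8.429, 11.690)
t=0.600: state=(6.589, 5.003, 15.045)
t=0.800: state=(3.875, 3.138, 11.865)
t=1.000: state=(3.695, 4.153, 9.067)
t=1.200: state=(5.389, 6.507, 9.253)
t=1.400: state=(7.053, 7.208, 12.857)
t=1.600: state=(5.730, 4.640, 13.698)
t=1.800: state=(4.219, 3.941, 11.209)
t=2.000: state=(4.567, 5.125, 9.690)
t=2.200: state=(6.006, 6.700, 10.852)
t=2.400: state=(6.457, 6.107, 13.126)
t=2.600: state=(5.202, 4.571, 12.576)
t=2.800: state=(4.589, 4.636, 10.836)
t=3.000: state=(5.239, 5.758, 10.440)
t=3.200: state=(6.144, 6.376, 11.861)
t=3.400: state=(5.872, 5.440, 12.766)
t=3.600: state=(5.032, 4.758, 11.819)
t=3.800: state=(4.983, 5.192, 10.846)
t=4.000: state=(5.630, 5.975, 11.167)
t=4.200: state=(5.971, 5.909, 12.224)
t=4.345: state=(5.670, 5.364, 12.390)
largest grid value and its neighbours: y(0.390)=8.42756, y(0.395)=8.43090, y(0.400)=8.42866
parabola through these three points peaks at t≈0.395 with y≈8.43093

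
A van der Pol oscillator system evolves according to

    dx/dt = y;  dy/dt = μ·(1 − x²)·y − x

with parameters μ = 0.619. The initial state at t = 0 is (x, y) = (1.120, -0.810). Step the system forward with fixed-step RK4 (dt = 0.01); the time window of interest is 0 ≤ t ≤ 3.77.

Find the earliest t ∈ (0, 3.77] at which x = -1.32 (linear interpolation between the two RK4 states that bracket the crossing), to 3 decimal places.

t = 1.573

t=0.000: state=(1.120, -0.810)
step 1 (dt=0.01): k1=(-0.810, -0.992), k2=(-0.815, -0.992), k3=(-0.815, -0.992), k4=(-0.820, -0.992); state += dt/6·(k1+2k2+2k3+k4)
t=0.010: state=(1.112, -0.820)
t=0.020: state=(1.104, -0.830)
t=0.030: state=(1.095, -0.840)
continuing one RK4 step at a time; state shown every 20 steps (Δt=0.2):
t=0.200: state=(0.938, -1.010)
t=0.400: state=(0.716, -1.219)
t=0.600: state=(0.450, -1.444)
t=0.800: state=(0.137, -1.678)
t=1.000: state=(-0.220, -1.889)
t=1.200: state=(-0.612, -2.004)
t=1.400: state=(-1.009, -1.923)
t=1.570: state=(-1.315, -1.656)
next step: t=1.580: state=(-1.332, -1.636) — x has crossed -1.32
linear interpolation between t=1.570 (-1.31531) and t=1.580 (-1.33177) → t≈1.573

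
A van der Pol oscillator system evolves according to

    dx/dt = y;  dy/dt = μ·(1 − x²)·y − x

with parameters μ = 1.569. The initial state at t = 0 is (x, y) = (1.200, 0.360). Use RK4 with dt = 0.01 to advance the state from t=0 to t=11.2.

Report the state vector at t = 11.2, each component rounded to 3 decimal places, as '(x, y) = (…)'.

(x, y) = (-1.436, 0.633)

t=0.000: state=(1.200, 0.360)
step 1 (dt=0.01): k1=(0.360, -1.449), k2=(0.353, -1.448), k3=(0.353, -1.448), k4=(0.346, -1.447); state += dt/6·(k1+2k2+2k3+k4)
t=0.010: state=(1.204, 0.346)
t=0.020: state=(1.207, 0.331)
t=0.030: state=(1.210, 0.317)
continuing one RK4 step at a time; state shown every 50 steps (Δt=0.5):
t=0.500: state=(1.214, -0.266)
t=1.000: state=(0.961, -0.745)
t=1.500: state=(0.420, -1.530)
t=2.000: state=(-0.725, -3.046)
t=2.500: state=(-1.878, -0.887)
t=3.000: state=(-1.929, 0.295)
t=3.500: state=(-1.728, 0.475)
t=4.000: state=(-1.457, 0.618)
t=4.500: state=(-1.089, 0.895)
t=5.000: state=(-0.490, 1.631)
t=5.500: state=(0.727, 3.255)
t=6.000: state=(1.932, 0.854)
t=6.500: state=(1.968, -0.303)
t=7.000: state=(1.769, -0.463)
t=7.500: state=(1.508, -0.591)
t=8.000: state=(1.160, -0.832)
t=8.500: state=(0.617, -1.448)
t=9.000: state=(-0.467, -3.044)
t=9.500: state=(-1.841, -1.375)
t=10.000: state=(-1.991, 0.244)
t=10.500: state=(-1.807, 0.445)
t=11.000: state=(-1.556, 0.566)
t=11.200: state=(-1.436, 0.633)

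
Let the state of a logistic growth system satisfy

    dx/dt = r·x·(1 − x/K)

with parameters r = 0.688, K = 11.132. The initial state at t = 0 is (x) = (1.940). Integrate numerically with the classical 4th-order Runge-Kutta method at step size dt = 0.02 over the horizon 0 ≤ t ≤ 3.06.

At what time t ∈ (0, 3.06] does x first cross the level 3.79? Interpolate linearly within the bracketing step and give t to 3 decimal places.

t=0.000: state=(1.940)
step 1 (dt=0.02): k1=(1.102), k2=(1.107), k3=(1.107), k4=(1.112); state += dt/6·(k1+2k2+2k3+k4)
t=0.020: state=(1.962)
t=0.040: state=(1.984)
t=0.060: state=(2.007)
continuing one RK4 step at a time; state shown every 5 steps (Δt=0.1):
t=0.100: state=(2.053)
t=0.200: state=(2.170)
t=0.300: state=(2.293)
t=0.400: state=(2.421)
t=0.500: state=(2.554)
t=0.600: state=(2.692)
t=0.700: state=(2.835)
t=0.800: state=(2.982)
t=0.900: state=(3.135)
t=1.000: state=(3.292)
t=1.100: state=(3.454)
t=1.200: state=(3.620)
t=1.300: state=(3.790)
next step: t=1.320: state=(3.824) — x has crossed 3.79
linear interpolation between t=1.300 (3.79000) and t=1.320 (3.82447) → t≈1.300

t = 1.300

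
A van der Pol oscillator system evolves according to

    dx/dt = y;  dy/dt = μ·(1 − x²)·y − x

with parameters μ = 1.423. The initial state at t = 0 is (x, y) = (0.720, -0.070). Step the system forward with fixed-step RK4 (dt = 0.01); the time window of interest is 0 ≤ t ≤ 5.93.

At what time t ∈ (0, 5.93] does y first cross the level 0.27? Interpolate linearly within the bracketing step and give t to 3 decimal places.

t=0.000: state=(0.720, -0.070)
step 1 (dt=0.01): k1=(-0.070, -0.768), k2=(-0.074, -0.770), k3=(-0.074, -0.770), k4=(-0.078, -0.773); state += dt/6·(k1+2k2+2k3+k4)
t=0.010: state=(0.719, -0.078)
t=0.020: state=(0.718, -0.085)
t=0.030: state=(0.718, -0.093)
continuing one RK4 step at a time; state shown every 20 steps (Δt=0.2):
t=0.200: state=(0.690, -0.233)
t=0.400: state=(0.625, -0.417)
t=0.600: state=(0.521, -0.632)
t=0.800: state=(0.369, -0.895)
t=1.000: state=(0.159, -1.227)
t=1.200: state=(-0.127, -1.634)
t=1.400: state=(-0.496, -2.042)
t=1.600: state=(-0.926, -2.194)
t=1.800: state=(-1.335, -1.796)
t=2.000: state=(-1.619, -1.019)
t=2.200: state=(-1.750, -0.336)
t=2.400: state=(-1.771, 0.081)
t=2.550: state=(-1.744, 0.265)
next step: t=2.560: state=(-1.742, 0.275) — y has crossed 0.27
linear interpolation between t=2.550 (0.26501) and t=2.560 (0.27461) → t≈2.555

t = 2.555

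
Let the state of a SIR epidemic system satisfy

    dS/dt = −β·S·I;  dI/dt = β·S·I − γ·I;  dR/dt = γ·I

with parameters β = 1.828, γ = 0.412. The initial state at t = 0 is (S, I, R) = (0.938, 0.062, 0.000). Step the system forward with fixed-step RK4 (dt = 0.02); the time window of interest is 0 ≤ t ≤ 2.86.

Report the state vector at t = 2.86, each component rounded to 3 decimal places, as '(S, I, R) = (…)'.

(S, I, R) = (0.221, 0.453, 0.326)

t=0.000: state=(0.938, 0.062, 0.000)
step 1 (dt=0.02): k1=(-0.106, 0.081, 0.026), k2=(-0.108, 0.082, 0.026), k3=(-0.108, 0.082, 0.026), k4=(-0.109, 0.083, 0.026); state += dt/6·(k1+2k2+2k3+k4)
t=0.020: state=(0.936, 0.064, 0.001)
t=0.040: state=(0.934, 0.065, 0.001)
t=0.060: state=(0.931, 0.067, 0.002)
continuing one RK4 step at a time; state shown every 5 steps (Δt=0.1):
t=0.100: state=(0.927, 0.071, 0.003)
t=0.200: state=(0.914, 0.080, 0.006)
t=0.300: state=(0.900, 0.091, 0.009)
t=0.400: state=(0.884, 0.103, 0.013)
t=0.500: state=(0.867, 0.115, 0.018)
t=0.600: state=(0.848, 0.130, 0.023)
t=0.700: state=(0.827, 0.145, 0.029)
t=0.800: state=(0.804, 0.161, 0.035)
t=0.900: state=(0.779, 0.179, 0.042)
t=1.000: state=(0.753, 0.198, 0.050)
t=1.100: state=(0.725, 0.217, 0.058)
t=1.200: state=(0.695, 0.237, 0.067)
t=1.300: state=(0.665, 0.258, 0.078)
t=1.400: state=(0.633, 0.278, 0.089)
t=1.500: state=(0.600, 0.299, 0.101)
t=1.600: state=(0.567, 0.319, 0.113)
t=1.700: state=(0.534, 0.339, 0.127)
t=1.800: state=(0.501, 0.358, 0.141)
t=1.900: state=(0.469, 0.375, 0.156)
t=2.000: state=(0.437, 0.391, 0.172)
t=2.100: state=(0.406, 0.405, 0.189)
t=2.200: state=(0.377, 0.418, 0.206)
t=2.300: state=(0.349, 0.428, 0.223)
t=2.400: state=(0.322, 0.437, 0.241)
t=2.500: state=(0.297, 0.444, 0.259)
t=2.600: state=(0.274, 0.449, 0.277)
t=2.700: state=(0.252, 0.452, 0.296)
t=2.800: state=(0.232, 0.453, 0.314)
t=2.860: state=(0.221, 0.453, 0.326)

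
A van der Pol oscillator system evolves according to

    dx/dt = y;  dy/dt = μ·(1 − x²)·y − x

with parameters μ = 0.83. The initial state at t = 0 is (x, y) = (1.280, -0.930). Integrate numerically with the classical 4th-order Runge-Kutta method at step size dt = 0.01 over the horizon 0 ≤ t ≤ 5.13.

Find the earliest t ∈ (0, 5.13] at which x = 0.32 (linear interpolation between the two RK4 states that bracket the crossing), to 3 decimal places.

t = 0.738

t=0.000: state=(1.280, -0.930)
step 1 (dt=0.01): k1=(-0.930, -0.787), k2=(-0.934, -0.790), k3=(-0.934, -0.790), k4=(-0.938, -0.792); state += dt/6·(k1+2k2+2k3+k4)
t=0.010: state=(1.271, -0.938)
t=0.020: state=(1.261, -0.946)
t=0.030: state=(1.252, -0.954)
continuing one RK4 step at a time; state shown every 20 steps (Δt=0.2):
t=0.200: state=(1.077, -1.100)
t=0.400: state=(0.837, -1.308)
t=0.600: state=(0.551, -1.570)
t=0.730: state=(0.334, -1.771)
next step: t=0.740: state=(0.316, -1.788) — x has crossed 0.32
linear interpolation between t=0.730 (0.33371) and t=0.740 (0.31592) → t≈0.738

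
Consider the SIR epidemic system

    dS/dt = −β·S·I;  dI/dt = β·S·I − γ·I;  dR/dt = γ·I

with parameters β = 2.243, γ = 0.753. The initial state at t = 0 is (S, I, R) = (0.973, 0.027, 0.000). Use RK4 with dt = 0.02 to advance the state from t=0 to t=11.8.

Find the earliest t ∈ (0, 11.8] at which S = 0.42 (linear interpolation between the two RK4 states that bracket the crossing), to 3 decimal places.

t = 2.529

t=0.000: state=(0.973, 0.027, 0.000)
step 1 (dt=0.02): k1=(-0.059, 0.039, 0.020), k2=(-0.060, 0.039, 0.021), k3=(-0.060, 0.039, 0.021), k4=(-0.061, 0.040, 0.021); state += dt/6·(k1+2k2+2k3+k4)
t=0.020: state=(0.972, 0.028, 0.000)
t=0.040: state=(0.971, 0.029, 0.001)
t=0.060: state=(0.969, 0.029, 0.001)
continuing one RK4 step at a time; state shown every 25 steps (Δt=0.5):
t=0.500: state=(0.931, 0.054, 0.015)
t=1.000: state=(0.855, 0.101, 0.043)
t=1.500: state=(0.736, 0.170, 0.094)
t=2.000: state=(0.582, 0.245, 0.172)
t=2.500: state=(0.428, 0.296, 0.276)
t=2.520: state=(0.422, 0.297, 0.280)
next step: t=2.540: state=(0.417, 0.299, 0.285) — S has crossed 0.42
linear interpolation between t=2.520 (0.42250) and t=2.540 (0.41689) → t≈2.529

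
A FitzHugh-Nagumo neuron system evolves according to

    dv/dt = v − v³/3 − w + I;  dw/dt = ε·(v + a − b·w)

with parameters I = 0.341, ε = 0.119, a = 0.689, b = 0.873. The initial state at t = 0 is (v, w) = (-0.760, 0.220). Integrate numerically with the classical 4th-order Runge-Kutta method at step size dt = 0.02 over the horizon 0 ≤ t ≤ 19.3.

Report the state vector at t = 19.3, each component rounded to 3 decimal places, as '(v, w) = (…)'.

(v, w) = (-0.744, -0.255)

t=0.000: state=(-0.760, 0.220)
step 1 (dt=0.02): k1=(-0.493, -0.031), k2=(-0.494, -0.032), k3=(-0.494, -0.032), k4=(-0.496, -0.032); state += dt/6·(k1+2k2+2k3+k4)
t=0.020: state=(-0.770, 0.219)
t=0.040: state=(-0.780, 0.219)
t=0.060: state=(-0.790, 0.218)
continuing one RK4 step at a time; state shown every 50 steps (Δt=1):
t=1.000: state=(-1.259, 0.161)
t=2.000: state=(-1.502, 0.064)
t=3.000: state=(-1.521, -0.037)
t=4.000: state=(-1.473, -0.125)
t=5.000: state=(-1.411, -0.198)
t=6.000: state=(-1.347, -0.256)
t=7.000: state=(-1.283, -0.301)
t=8.000: state=(-1.220, -0.335)
t=9.000: state=(-1.160, -0.359)
t=10.000: state=(-1.101, -0.373)
t=11.000: state=(-1.044, -0.379)
t=12.000: state=(-0.989, -0.379)
t=13.000: state=(-0.937, -0.373)
t=14.000: state=(-0.888, -0.361)
t=15.000: state=(-0.843, -0.345)
t=16.000: state=(-0.803, -0.326)
t=17.000: state=(-0.770, -0.305)
t=18.000: state=(-0.748, -0.283)
t=19.000: state=(-0.742, -0.261)
t=19.300: state=(-0.744, -0.255)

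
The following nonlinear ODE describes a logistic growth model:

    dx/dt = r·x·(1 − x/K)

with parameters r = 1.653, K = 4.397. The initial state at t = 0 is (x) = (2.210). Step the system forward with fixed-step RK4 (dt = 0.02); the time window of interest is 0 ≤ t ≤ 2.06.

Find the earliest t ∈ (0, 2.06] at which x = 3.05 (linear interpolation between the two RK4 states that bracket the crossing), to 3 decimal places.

t=0.000: state=(2.210)
step 1 (dt=0.02): k1=(1.817), k2=(1.817), k3=(1.817), k4=(1.816); state += dt/6·(k1+2k2+2k3+k4)
t=0.020: state=(2.246)
t=0.040: state=(2.283)
t=0.060: state=(2.319)
continuing one RK4 step at a time; state shown every 5 steps (Δt=0.1):
t=0.100: state=(2.391)
t=0.200: state=(2.570)
t=0.300: state=(2.744)
t=0.400: state=(2.910)
t=0.480: state=(3.037)
next step: t=0.500: state=(3.068) — x has crossed 3.05
linear interpolation between t=0.480 (3.03748) and t=0.500 (3.06834) → t≈0.488

t = 0.488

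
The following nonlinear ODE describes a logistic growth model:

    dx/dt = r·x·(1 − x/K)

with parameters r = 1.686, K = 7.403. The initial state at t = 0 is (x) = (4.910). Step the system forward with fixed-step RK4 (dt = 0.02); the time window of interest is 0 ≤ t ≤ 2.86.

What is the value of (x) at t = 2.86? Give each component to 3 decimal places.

(x) = (7.373)

t=0.000: state=(4.910)
step 1 (dt=0.02): k1=(2.788), k2=(2.772), k3=(2.772), k4=(2.757); state += dt/6·(k1+2k2+2k3+k4)
t=0.020: state=(4.965)
t=0.040: state=(5.020)
t=0.060: state=(5.074)
continuing one RK4 step at a time; state shown every 5 steps (Δt=0.1):
t=0.100: state=(5.181)
t=0.200: state=(5.434)
t=0.300: state=(5.668)
t=0.400: state=(5.882)
t=0.500: state=(6.075)
t=0.600: state=(6.249)
t=0.700: state=(6.404)
t=0.800: state=(6.541)
t=0.900: state=(6.661)
t=1.000: state=(6.767)
t=1.100: state=(6.858)
t=1.200: state=(6.937)
t=1.300: state=(7.006)
t=1.400: state=(7.064)
t=1.500: state=(7.115)
t=1.600: state=(7.158)
t=1.700: state=(7.195)
t=1.800: state=(7.227)
t=1.900: state=(7.253)
t=2.000: state=(7.276)
t=2.100: state=(7.296)
t=2.200: state=(7.312)
t=2.300: state=(7.326)
t=2.400: state=(7.338)
t=2.500: state=(7.348)
t=2.600: state=(7.356)
t=2.700: state=(7.364)
t=2.800: state=(7.370)
t=2.860: state=(7.373)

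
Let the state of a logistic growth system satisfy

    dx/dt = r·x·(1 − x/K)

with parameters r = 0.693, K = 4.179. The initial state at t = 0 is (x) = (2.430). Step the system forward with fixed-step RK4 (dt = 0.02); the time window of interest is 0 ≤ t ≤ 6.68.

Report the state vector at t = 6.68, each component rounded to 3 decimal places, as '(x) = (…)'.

t=0.000: state=(2.430)
step 1 (dt=0.02): k1=(0.705), k2=(0.704), k3=(0.704), k4=(0.703); state += dt/6·(k1+2k2+2k3+k4)
t=0.020: state=(2.444)
t=0.040: state=(2.458)
t=0.060: state=(2.472)
continuing one RK4 step at a time; state shown every 25 steps (Δt=0.5):
t=0.500: state=(2.769)
t=1.000: state=(3.073)
t=1.500: state=(3.331)
t=2.000: state=(3.542)
t=2.500: state=(3.707)
t=3.000: state=(3.834)
t=3.500: state=(3.929)
t=4.000: state=(3.999)
t=4.500: state=(4.050)
t=5.000: state=(4.087)
t=5.500: state=(4.114)
t=6.000: state=(4.132)
t=6.500: state=(4.146)
t=6.680: state=(4.150)

(x) = (4.150)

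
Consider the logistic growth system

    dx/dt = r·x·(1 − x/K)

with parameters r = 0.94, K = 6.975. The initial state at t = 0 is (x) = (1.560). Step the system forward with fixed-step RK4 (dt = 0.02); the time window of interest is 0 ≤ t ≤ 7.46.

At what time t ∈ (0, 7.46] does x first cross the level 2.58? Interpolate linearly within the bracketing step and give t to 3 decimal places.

t = 0.757

t=0.000: state=(1.560)
step 1 (dt=0.02): k1=(1.138), k2=(1.144), k3=(1.144), k4=(1.150); state += dt/6·(k1+2k2+2k3+k4)
t=0.020: state=(1.583)
t=0.040: state=(1.606)
t=0.060: state=(1.629)
continuing one RK4 step at a time; state shown every 25 steps (Δt=0.5):
t=0.500: state=(2.201)
t=0.740: state=(2.554)
next step: t=0.760: state=(2.584) — x has crossed 2.58
linear interpolation between t=0.740 (2.55371) and t=0.760 (2.58421) → t≈0.757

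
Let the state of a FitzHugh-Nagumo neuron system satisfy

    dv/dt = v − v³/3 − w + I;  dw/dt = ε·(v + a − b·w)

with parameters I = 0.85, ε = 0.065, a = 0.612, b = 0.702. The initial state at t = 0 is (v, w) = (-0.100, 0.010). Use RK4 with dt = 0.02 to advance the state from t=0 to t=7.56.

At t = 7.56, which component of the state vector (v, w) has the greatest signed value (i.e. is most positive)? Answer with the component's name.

t=0.000: state=(-0.100, 0.010)
step 1 (dt=0.02): k1=(0.740, 0.033), k2=(0.747, 0.033), k3=(0.747, 0.033), k4=(0.754, 0.034); state += dt/6·(k1+2k2+2k3+k4)
t=0.020: state=(-0.085, 0.011)
t=0.040: state=(-0.070, 0.011)
t=0.060: state=(-0.054, 0.012)
continuing one RK4 step at a time; state shown every 25 steps (Δt=0.5):
t=0.500: state=(0.372, 0.033)
t=1.000: state=(1.050, 0.075)
t=1.500: state=(1.655, 0.137)
t=2.000: state=(1.908, 0.212)
t=2.500: state=(1.958, 0.289)
t=3.000: state=(1.950, 0.365)
t=3.500: state=(1.928, 0.439)
t=4.000: state=(1.902, 0.510)
t=4.500: state=(1.876, 0.579)
t=5.000: state=(1.849, 0.645)
t=5.500: state=(1.822, 0.709)
t=6.000: state=(1.795, 0.771)
t=6.500: state=(1.768, 0.831)
t=7.000: state=(1.740, 0.888)
t=7.500: state=(1.713, 0.943)
t=7.560: state=(1.710, 0.950)
compare at T: v=1.710, w=0.950

largest component: v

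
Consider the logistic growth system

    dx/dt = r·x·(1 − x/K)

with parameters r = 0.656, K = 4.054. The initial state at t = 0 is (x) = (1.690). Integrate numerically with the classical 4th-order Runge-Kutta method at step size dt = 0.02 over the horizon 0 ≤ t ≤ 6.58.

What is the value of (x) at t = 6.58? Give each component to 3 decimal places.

(x) = (3.980)

t=0.000: state=(1.690)
step 1 (dt=0.02): k1=(0.646), k2=(0.647), k3=(0.647), k4=(0.648); state += dt/6·(k1+2k2+2k3+k4)
t=0.020: state=(1.703)
t=0.040: state=(1.716)
t=0.060: state=(1.729)
continuing one RK4 step at a time; state shown every 25 steps (Δt=0.5):
t=0.500: state=(2.019)
t=1.000: state=(2.349)
t=1.500: state=(2.662)
t=2.000: state=(2.945)
t=2.500: state=(3.189)
t=3.000: state=(3.391)
t=3.500: state=(3.554)
t=4.000: state=(3.681)
t=4.500: state=(3.778)
t=5.000: state=(3.851)
t=5.500: state=(3.906)
t=6.000: state=(3.946)
t=6.500: state=(3.976)
t=6.580: state=(3.980)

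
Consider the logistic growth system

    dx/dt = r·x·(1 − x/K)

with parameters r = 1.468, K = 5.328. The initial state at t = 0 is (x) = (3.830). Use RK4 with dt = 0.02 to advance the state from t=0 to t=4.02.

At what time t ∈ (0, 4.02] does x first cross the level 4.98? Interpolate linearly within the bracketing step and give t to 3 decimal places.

t=0.000: state=(3.830)
step 1 (dt=0.02): k1=(1.581), k2=(1.571), k3=(1.571), k4=(1.560); state += dt/6·(k1+2k2+2k3+k4)
t=0.020: state=(3.861)
t=0.040: state=(3.892)
t=0.060: state=(3.923)
continuing one RK4 step at a time; state shown every 10 steps (Δt=0.2):
t=0.200: state=(4.125)
t=0.400: state=(4.376)
t=0.600: state=(4.585)
t=0.800: state=(4.753)
t=1.000: state=(4.888)
t=1.160: state=(4.974)
next step: t=1.180: state=(4.983) — x has crossed 4.98
linear interpolation between t=1.160 (4.97365) and t=1.180 (4.98324) → t≈1.173

t = 1.173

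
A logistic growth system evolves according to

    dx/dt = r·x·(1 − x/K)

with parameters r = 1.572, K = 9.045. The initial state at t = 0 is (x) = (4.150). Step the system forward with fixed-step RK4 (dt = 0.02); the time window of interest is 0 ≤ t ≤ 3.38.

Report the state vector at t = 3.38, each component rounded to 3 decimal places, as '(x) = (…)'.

t=0.000: state=(4.150)
step 1 (dt=0.02): k1=(3.531), k2=(3.535), k3=(3.535), k4=(3.539); state += dt/6·(k1+2k2+2k3+k4)
t=0.020: state=(4.221)
t=0.040: state=(4.292)
t=0.060: state=(4.363)
continuing one RK4 step at a time; state shown every 10 steps (Δt=0.2):
t=0.200: state=(4.859)
t=0.400: state=(5.553)
t=0.600: state=(6.198)
t=0.800: state=(6.773)
t=1.000: state=(7.266)
t=1.200: state=(7.673)
t=1.400: state=(8.000)
t=1.600: state=(8.258)
t=1.800: state=(8.456)
t=2.000: state=(8.607)
t=2.200: state=(8.721)
t=2.400: state=(8.806)
t=2.600: state=(8.869)
t=2.800: state=(8.916)
t=3.000: state=(8.951)
t=3.200: state=(8.976)
t=3.380: state=(8.993)

(x) = (8.993)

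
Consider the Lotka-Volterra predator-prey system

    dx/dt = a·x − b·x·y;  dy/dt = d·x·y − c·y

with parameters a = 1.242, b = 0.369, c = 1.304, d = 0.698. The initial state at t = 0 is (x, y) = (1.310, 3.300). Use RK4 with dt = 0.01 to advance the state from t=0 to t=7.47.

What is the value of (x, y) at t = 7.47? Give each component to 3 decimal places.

(x, y) = (2.553, 3.148)

t=0.000: state=(1.310, 3.300)
step 1 (dt=0.01): k1=(0.032, -1.286), k2=(0.035, -1.283), k3=(0.035, -1.283), k4=(0.038, -1.280); state += dt/6·(k1+2k2+2k3+k4)
t=0.010: state=(1.310, 3.287)
t=0.020: state=(1.311, 3.274)
t=0.030: state=(1.311, 3.262)
continuing one RK4 step at a time; state shown every 25 steps (Δt=0.25):
t=0.250: state=(1.337, 2.999)
t=0.500: state=(1.400, 2.747)
t=0.750: state=(1.496, 2.552)
t=1.000: state=(1.623, 2.417)
t=1.250: state=(1.779, 2.346)
t=1.500: state=(1.955, 2.345)
t=1.750: state=(2.142, 2.420)
t=2.000: state=(2.322, 2.580)
t=2.250: state=(2.470, 2.830)
t=2.500: state=(2.556, 3.171)
t=2.750: state=(2.555, 3.579)
t=3.000: state=(2.456, 4.006)
t=3.250: state=(2.274, 4.373)
t=3.500: state=(2.048, 4.604)
t=3.750: state=(1.820, 4.656)
t=4.000: state=(1.623, 4.535)
t=4.250: state=(1.473, 4.285)
t=4.500: state=(1.373, 3.962)
t=4.750: state=(1.320, 3.615)
t=5.000: state=(1.311, 3.281)
t=5.250: state=(1.340, 2.982)
t=5.500: state=(1.404, 2.734)
t=5.750: state=(1.503, 2.542)
t=6.000: state=(1.632, 2.411)
t=6.250: state=(1.789, 2.344)
t=6.500: state=(1.966, 2.348)
t=6.750: state=(2.153, 2.427)
t=7.000: state=(2.332, 2.592)
t=7.250: state=(2.477, 2.848)
t=7.470: state=(2.553, 3.148)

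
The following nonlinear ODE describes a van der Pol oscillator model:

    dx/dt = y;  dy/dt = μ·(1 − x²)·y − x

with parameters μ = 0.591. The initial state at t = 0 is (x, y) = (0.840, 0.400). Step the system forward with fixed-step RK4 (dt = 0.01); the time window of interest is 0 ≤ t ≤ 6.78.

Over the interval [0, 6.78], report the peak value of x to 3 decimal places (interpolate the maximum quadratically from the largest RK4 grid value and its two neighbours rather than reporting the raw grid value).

max x = 1.899

t=0.000: state=(0.840, 0.400)
step 1 (dt=0.01): k1=(0.400, -0.770), k2=(0.396, -0.774), k3=(0.396, -0.774), k4=(0.392, -0.777); state += dt/6·(k1+2k2+2k3+k4)
t=0.010: state=(0.844, 0.392)
t=0.020: state=(0.848, 0.384)
t=0.030: state=(0.852, 0.377)
continuing one RK4 step at a time; state shown every 25 steps (Δt=0.25):
t=0.250: state=(0.914, 0.190)
t=0.500: state=(0.933, -0.041)
t=0.750: state=(0.894, -0.274)
t=1.000: state=(0.796, -0.503)
t=1.250: state=(0.643, -0.728)
t=1.500: state=(0.433, -0.951)
t=1.750: state=(0.167, -1.169)
t=2.000: state=(-0.150, -1.358)
t=2.250: state=(-0.505, -1.462)
t=2.500: state=(-0.867, -1.401)
t=2.750: state=(-1.187, -1.131)
t=3.000: state=(-1.419, -0.707)
t=3.250: state=(-1.538, -0.251)
t=3.500: state=(-1.550, 0.146)
t=3.750: state=(-1.472, 0.467)
t=4.000: state=(-1.321, 0.732)
t=4.250: state=(-1.107, 0.977)
t=4.500: state=(-0.832, 1.229)
t=4.750: state=(-0.490, 1.508)
t=5.000: state=(-0.077, 1.801)
t=5.250: state=(0.405, 2.033)
t=5.500: state=(0.920, 2.031)
t=5.750: state=(1.388, 1.644)
t=6.000: state=(1.718, 0.975)
t=6.250: state=(1.877, 0.313)
t=6.500: state=(1.889, -0.180)
t=6.750: state=(1.800, -0.515)
t=6.780: state=(1.784, -0.548)
largest grid value and its neighbours: x(6.390)=1.89880, x(6.400)=1.89885, x(6.410)=1.89871
parabola through these three points peaks at t≈6.398 with x≈1.89885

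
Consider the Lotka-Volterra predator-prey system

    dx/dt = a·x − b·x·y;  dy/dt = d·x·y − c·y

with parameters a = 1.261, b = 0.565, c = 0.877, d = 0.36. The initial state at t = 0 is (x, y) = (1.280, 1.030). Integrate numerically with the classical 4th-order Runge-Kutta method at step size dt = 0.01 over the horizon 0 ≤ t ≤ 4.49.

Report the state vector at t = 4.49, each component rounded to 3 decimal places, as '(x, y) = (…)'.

t=0.000: state=(1.280, 1.030)
step 1 (dt=0.01): k1=(0.869, -0.429), k2=(0.874, -0.426), k3=(0.874, -0.426), k4=(0.878, -0.424); state += dt/6·(k1+2k2+2k3+k4)
t=0.010: state=(1.289, 1.026)
t=0.020: state=(1.298, 1.022)
t=0.030: state=(1.306, 1.017)
continuing one RK4 step at a time; state shown every 20 steps (Δt=0.2):
t=0.200: state=(1.473, 0.954)
t=0.400: state=(1.707, 0.897)
t=0.600: state=(1.990, 0.860)
t=0.800: state=(2.326, 0.843)
t=1.000: state=(2.721, 0.848)
t=1.200: state=(3.177, 0.879)
t=1.400: state=(3.690, 0.944)
t=1.600: state=(4.243, 1.054)
t=1.800: state=(4.804, 1.225)
t=2.000: state=(5.310, 1.481)
t=2.200: state=(5.668, 1.847)
t=2.400: state=(5.764, 2.343)
t=2.600: state=(5.503, 2.957)
t=2.800: state=(4.885, 3.613)
t=3.000: state=(4.040, 4.184)
t=3.200: state=(3.167, 4.549)
t=3.400: state=(2.416, 4.662)
t=3.600: state=(1.844, 4.556)
t=3.800: state=(1.437, 4.298)
t=4.000: state=(1.160, 3.958)
t=4.200: state=(0.974, 3.584)
t=4.400: state=(0.854, 3.211)
t=4.490: state=(0.816, 3.049)

(x, y) = (0.816, 3.049)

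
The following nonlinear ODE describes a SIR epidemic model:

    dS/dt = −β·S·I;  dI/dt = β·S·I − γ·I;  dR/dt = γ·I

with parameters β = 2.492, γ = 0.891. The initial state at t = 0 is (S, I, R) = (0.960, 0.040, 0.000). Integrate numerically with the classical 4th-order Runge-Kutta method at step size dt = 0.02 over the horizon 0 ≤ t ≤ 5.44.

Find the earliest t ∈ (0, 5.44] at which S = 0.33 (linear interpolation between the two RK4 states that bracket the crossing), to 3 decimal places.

t = 2.419

t=0.000: state=(0.960, 0.040, 0.000)
step 1 (dt=0.02): k1=(-0.096, 0.060, 0.036), k2=(-0.097, 0.061, 0.036), k3=(-0.097, 0.061, 0.036), k4=(-0.098, 0.062, 0.037); state += dt/6·(k1+2k2+2k3+k4)
t=0.020: state=(0.958, 0.041, 0.001)
t=0.040: state=(0.956, 0.042, 0.001)
t=0.060: state=(0.954, 0.044, 0.002)
continuing one RK4 step at a time; state shown every 10 steps (Δt=0.2):
t=0.200: state=(0.938, 0.054, 0.008)
t=0.400: state=(0.909, 0.071, 0.019)
t=0.600: state=(0.873, 0.093, 0.034)
t=0.800: state=(0.828, 0.119, 0.053)
t=1.000: state=(0.775, 0.148, 0.077)
t=1.200: state=(0.714, 0.180, 0.106)
t=1.400: state=(0.648, 0.212, 0.141)
t=1.600: state=(0.579, 0.240, 0.181)
t=1.800: state=(0.510, 0.264, 0.226)
t=2.000: state=(0.445, 0.280, 0.275)
t=2.200: state=(0.386, 0.288, 0.325)
t=2.400: state=(0.335, 0.289, 0.377)
next step: t=2.420: state=(0.330, 0.288, 0.382) — S has crossed 0.33
linear interpolation between t=2.400 (0.33452) and t=2.420 (0.32975) → t≈2.419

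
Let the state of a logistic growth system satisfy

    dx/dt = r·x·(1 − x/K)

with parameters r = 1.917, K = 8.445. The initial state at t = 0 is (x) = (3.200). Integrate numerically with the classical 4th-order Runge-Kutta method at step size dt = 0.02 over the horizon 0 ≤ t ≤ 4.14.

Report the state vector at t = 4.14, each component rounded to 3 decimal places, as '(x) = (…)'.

t=0.000: state=(3.200)
step 1 (dt=0.02): k1=(3.810), k2=(3.827), k3=(3.827), k4=(3.844); state += dt/6·(k1+2k2+2k3+k4)
t=0.020: state=(3.277)
t=0.040: state=(3.354)
t=0.060: state=(3.432)
continuing one RK4 step at a time; state shown every 10 steps (Δt=0.2):
t=0.200: state=(3.989)
t=0.400: state=(4.795)
t=0.600: state=(5.560)
t=0.800: state=(6.239)
t=1.000: state=(6.805)
t=1.200: state=(7.254)
t=1.400: state=(7.595)
t=1.600: state=(7.846)
t=1.800: state=(8.028)
t=2.000: state=(8.156)
t=2.200: state=(8.246)
t=2.400: state=(8.308)
t=2.600: state=(8.351)
t=2.800: state=(8.381)
t=3.000: state=(8.401)
t=3.200: state=(8.415)
t=3.400: state=(8.425)
t=3.600: state=(8.431)
t=3.800: state=(8.436)
t=4.000: state=(8.439)
t=4.140: state=(8.440)

(x) = (8.440)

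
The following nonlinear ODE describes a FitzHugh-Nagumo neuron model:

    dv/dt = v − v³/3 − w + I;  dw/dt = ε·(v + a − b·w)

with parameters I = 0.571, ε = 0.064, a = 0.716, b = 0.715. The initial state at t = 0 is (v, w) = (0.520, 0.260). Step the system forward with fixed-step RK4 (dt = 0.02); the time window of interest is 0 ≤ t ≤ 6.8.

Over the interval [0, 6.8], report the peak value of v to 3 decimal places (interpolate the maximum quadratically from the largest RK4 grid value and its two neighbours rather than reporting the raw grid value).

t=0.000: state=(0.520, 0.260)
step 1 (dt=0.02): k1=(0.784, 0.067), k2=(0.789, 0.068), k3=(0.789, 0.068), k4=(0.794, 0.068); state += dt/6·(k1+2k2+2k3+k4)
t=0.020: state=(0.536, 0.261)
t=0.040: state=(0.552, 0.263)
t=0.060: state=(0.568, 0.264)
continuing one RK4 step at a time; state shown every 25 steps (Δt=0.5):
t=0.500: state=(0.961, 0.300)
t=1.000: state=(1.390, 0.353)
t=1.500: state=(1.644, 0.417)
t=2.000: state=(1.736, 0.484)
t=2.500: state=(1.749, 0.551)
t=3.000: state=(1.732, 0.616)
t=3.500: state=(1.706, 0.679)
t=4.000: state=(1.676, 0.740)
t=4.500: state=(1.644, 0.798)
t=5.000: state=(1.611, 0.854)
t=5.500: state=(1.578, 0.908)
t=6.000: state=(1.543, 0.960)
t=6.500: state=(1.507, 1.009)
t=6.800: state=(1.486, 1.037)
largest grid value and its neighbours: v(2.380)=1.74925, v(2.400)=1.74925, v(2.420)=1.74920
parabola through these three points peaks at t≈2.391 with v≈1.74926

max v = 1.749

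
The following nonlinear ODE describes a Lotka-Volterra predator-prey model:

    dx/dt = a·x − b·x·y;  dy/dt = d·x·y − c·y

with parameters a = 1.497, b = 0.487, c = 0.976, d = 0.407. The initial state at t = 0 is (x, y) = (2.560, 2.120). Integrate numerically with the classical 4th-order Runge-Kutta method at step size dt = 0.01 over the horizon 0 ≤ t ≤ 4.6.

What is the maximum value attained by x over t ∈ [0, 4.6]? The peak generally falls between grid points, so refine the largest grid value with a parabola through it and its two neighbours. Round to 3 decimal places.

t=0.000: state=(2.560, 2.120)
step 1 (dt=0.01): k1=(1.189, 0.140), k2=(1.191, 0.145), k3=(1.191, 0.145), k4=(1.193, 0.150); state += dt/6·(k1+2k2+2k3+k4)
t=0.010: state=(2.572, 2.121)
t=0.020: state=(2.584, 2.123)
t=0.030: state=(2.596, 2.125)
continuing one RK4 step at a time; state shown every 20 steps (Δt=0.2):
t=0.200: state=(2.803, 2.169)
t=0.400: state=(3.049, 2.265)
t=0.600: state=(3.277, 2.411)
t=0.800: state=(3.463, 2.610)
t=1.000: state=(3.580, 2.862)
t=1.200: state=(3.604, 3.156)
t=1.400: state=(3.521, 3.473)
t=1.600: state=(3.336, 3.779)
t=1.800: state=(3.074, 4.037)
t=2.000: state=(2.773, 4.214)
t=2.200: state=(2.470, 4.291)
t=2.400: state=(2.195, 4.267)
t=2.600: state=(1.963, 4.156)
t=2.800: state=(1.781, 3.981)
t=3.000: state=(1.648, 3.764)
t=3.200: state=(1.558, 3.527)
t=3.400: state=(1.509, 3.287)
t=3.600: state=(1.495, 3.055)
t=3.800: state=(1.513, 2.840)
t=4.000: state=(1.563, 2.647)
t=4.200: state=(1.643, 2.481)
t=4.400: state=(1.753, 2.343)
t=4.600: state=(1.893, 2.235)
largest grid value and its neighbours: x(1.140)=3.60800, x(1.150)=3.60804, x(1.160)=3.60781
parabola through these three points peaks at t≈1.146 with x≈3.60805

max x = 3.608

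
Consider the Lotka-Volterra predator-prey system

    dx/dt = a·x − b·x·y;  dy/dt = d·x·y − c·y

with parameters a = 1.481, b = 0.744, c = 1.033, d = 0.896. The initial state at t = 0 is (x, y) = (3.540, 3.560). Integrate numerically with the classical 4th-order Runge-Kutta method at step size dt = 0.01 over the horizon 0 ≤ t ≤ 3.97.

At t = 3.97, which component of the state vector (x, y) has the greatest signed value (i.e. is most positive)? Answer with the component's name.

largest component: x

t=0.000: state=(3.540, 3.560)
step 1 (dt=0.01): k1=(-4.133, 7.614), k2=(-4.209, 7.629), k3=(-4.209, 7.628), k4=(-4.283, 7.640); state += dt/6·(k1+2k2+2k3+k4)
t=0.010: state=(3.498, 3.636)
t=0.020: state=(3.454, 3.713)
t=0.030: state=(3.409, 3.789)
continuing one RK4 step at a time; state shown every 20 steps (Δt=0.2):
t=0.200: state=(2.508, 5.001)
t=0.400: state=(1.494, 5.797)
t=0.600: state=(0.842, 5.780)
t=0.800: state=(0.495, 5.281)
t=1.000: state=(0.319, 4.613)
t=1.200: state=(0.227, 3.936)
t=1.400: state=(0.178, 3.318)
t=1.600: state=(0.152, 2.779)
t=1.800: state=(0.140, 2.320)
t=2.000: state=(0.138, 1.935)
t=2.200: state=(0.142, 1.613)
t=2.400: state=(0.154, 1.347)
t=2.600: state=(0.172, 1.128)
t=2.800: state=(0.198, 0.948)
t=3.000: state=(0.234, 0.802)
t=3.200: state=(0.282, 0.683)
t=3.400: state=(0.345, 0.587)
t=3.600: state=(0.427, 0.512)
t=3.800: state=(0.535, 0.453)
t=3.970: state=(0.652, 0.416)
compare at T: x=0.652, y=0.416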